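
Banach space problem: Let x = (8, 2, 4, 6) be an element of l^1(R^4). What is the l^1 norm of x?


The l^1 norm equals the sum of absolute values of all components.
||x||_1 = 8 + 2 + 4 + 6
= 20

20.0000


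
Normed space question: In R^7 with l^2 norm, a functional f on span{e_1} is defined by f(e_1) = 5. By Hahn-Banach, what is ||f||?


The norm of f is given by ||f|| = sup_{||x||=1} |f(x)|.
On span{e_1}, ||e_1|| = 1, so ||f|| = |f(e_1)| / ||e_1||
= |5| / 1 = 5.0000

5.0000


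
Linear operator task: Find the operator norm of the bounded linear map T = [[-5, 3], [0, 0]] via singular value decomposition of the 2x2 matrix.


A^T A = [[25, -15], [-15, 9]]
trace(A^T A) = 34, det(A^T A) = 0
discriminant = 34^2 - 4*0 = 1156
Largest eigenvalue of A^T A = (trace + sqrt(disc))/2 = 34.0000
||T|| = sqrt(34.0000) = 5.8310

5.8310


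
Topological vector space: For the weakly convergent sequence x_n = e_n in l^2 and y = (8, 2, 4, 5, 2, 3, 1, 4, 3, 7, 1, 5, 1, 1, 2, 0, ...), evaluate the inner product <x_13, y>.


x_13 = e_13 is the standard basis vector with 1 in position 13.
<x_13, y> = y_13 = 1
As n -> infinity, <x_n, y> -> 0, confirming weak convergence of (x_n) to 0.

1


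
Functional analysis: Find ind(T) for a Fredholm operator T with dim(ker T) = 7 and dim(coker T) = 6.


The Fredholm index is defined as ind(T) = dim(ker T) - dim(coker T)
= 7 - 6
= 1

1


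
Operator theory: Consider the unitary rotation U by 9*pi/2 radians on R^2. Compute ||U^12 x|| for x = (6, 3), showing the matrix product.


U is a rotation by theta = 9*pi/2
U^12 = rotation by 12*theta = 108*pi/2 = 0*pi/2 (mod 2*pi)
cos(0*pi/2) = 1.0000, sin(0*pi/2) = 0.0000
U^12 x = (1.0000 * 6 - 0.0000 * 3, 0.0000 * 6 + 1.0000 * 3)
= (6.0000, 3.0000)
||U^12 x|| = sqrt(6.0000^2 + 3.0000^2) = sqrt(45.0000) = 6.7082

6.7082


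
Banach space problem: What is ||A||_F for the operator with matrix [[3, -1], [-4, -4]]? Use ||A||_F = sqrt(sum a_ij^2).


||A||_F^2 = sum a_ij^2
= 3^2 + (-1)^2 + (-4)^2 + (-4)^2
= 9 + 1 + 16 + 16 = 42
||A||_F = sqrt(42) = 6.4807

6.4807


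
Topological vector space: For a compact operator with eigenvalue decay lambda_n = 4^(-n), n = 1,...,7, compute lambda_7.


The eigenvalue formula gives lambda_7 = 1/4^7
= 1/16384
= 6.1035e-05

6.1035e-05


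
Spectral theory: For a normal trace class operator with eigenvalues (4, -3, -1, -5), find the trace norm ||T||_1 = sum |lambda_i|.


For a normal operator, singular values equal |eigenvalues|.
Trace norm = sum |lambda_i| = 4 + 3 + 1 + 5
= 13

13


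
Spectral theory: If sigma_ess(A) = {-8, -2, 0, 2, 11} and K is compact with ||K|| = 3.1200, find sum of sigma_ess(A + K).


By Weyl's theorem, the essential spectrum is invariant under compact perturbations.
sigma_ess(A + K) = sigma_ess(A) = {-8, -2, 0, 2, 11}
Sum = -8 + -2 + 0 + 2 + 11 = 3

3


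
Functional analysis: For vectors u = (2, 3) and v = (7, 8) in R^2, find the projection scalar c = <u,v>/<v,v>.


Computing <u,v> = 2*7 + 3*8 = 38
Computing <v,v> = 7^2 + 8^2 = 113
Projection coefficient = 38/113 = 0.3363

0.3363


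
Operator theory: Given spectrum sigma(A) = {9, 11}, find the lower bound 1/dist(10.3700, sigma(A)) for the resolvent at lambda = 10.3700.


dist(10.3700, {9, 11}) = min(|10.3700 - 9|, |10.3700 - 11|)
= min(1.3700, 0.6300) = 0.6300
Resolvent bound = 1/0.6300 = 1.5873

1.5873


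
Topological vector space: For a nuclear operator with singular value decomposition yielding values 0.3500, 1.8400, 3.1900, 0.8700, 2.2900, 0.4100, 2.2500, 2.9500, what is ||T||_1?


The nuclear norm is the sum of all singular values.
||T||_1 = 0.3500 + 1.8400 + 3.1900 + 0.8700 + 2.2900 + 0.4100 + 2.2500 + 2.9500
= 14.1500

14.1500


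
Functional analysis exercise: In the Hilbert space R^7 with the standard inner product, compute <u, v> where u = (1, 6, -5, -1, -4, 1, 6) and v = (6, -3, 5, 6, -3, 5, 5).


Computing the standard inner product <u, v> = sum u_i * v_i
= 1*6 + 6*-3 + -5*5 + -1*6 + -4*-3 + 1*5 + 6*5
= 6 + -18 + -25 + -6 + 12 + 5 + 30
= 4

4


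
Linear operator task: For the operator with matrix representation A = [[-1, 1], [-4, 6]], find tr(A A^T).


trace(A * A^T) = sum of squares of all entries
= (-1)^2 + 1^2 + (-4)^2 + 6^2
= 1 + 1 + 16 + 36
= 54

54


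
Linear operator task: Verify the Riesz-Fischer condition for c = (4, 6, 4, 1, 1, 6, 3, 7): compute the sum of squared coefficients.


sum |c_n|^2 = 4^2 + 6^2 + 4^2 + 1^2 + 1^2 + 6^2 + 3^2 + 7^2
= 16 + 36 + 16 + 1 + 1 + 36 + 9 + 49
= 164

164


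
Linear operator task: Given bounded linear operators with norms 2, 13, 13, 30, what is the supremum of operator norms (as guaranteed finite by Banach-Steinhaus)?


By the Uniform Boundedness Principle, the supremum of norms is finite.
sup_k ||T_k|| = max(2, 13, 13, 30) = 30

30


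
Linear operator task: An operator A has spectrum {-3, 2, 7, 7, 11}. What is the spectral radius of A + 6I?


Spectrum of A + 6I = {3, 8, 13, 13, 17}
Spectral radius = max |lambda| over the shifted spectrum
= max(3, 8, 13, 13, 17) = 17

17


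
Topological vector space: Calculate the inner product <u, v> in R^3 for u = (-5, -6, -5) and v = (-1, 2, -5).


Computing the standard inner product <u, v> = sum u_i * v_i
= -5*-1 + -6*2 + -5*-5
= 5 + -12 + 25
= 18

18


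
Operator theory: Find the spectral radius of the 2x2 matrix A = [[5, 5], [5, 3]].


For a 2x2 matrix, eigenvalues satisfy lambda^2 - (trace)*lambda + det = 0
trace = 5 + 3 = 8
det = 5*3 - 5*5 = -10
discriminant = 8^2 - 4*(-10) = 104
spectral radius = max |eigenvalue| = 9.0990

9.0990


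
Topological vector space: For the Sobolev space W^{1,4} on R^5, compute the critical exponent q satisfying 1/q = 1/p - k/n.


Using the Sobolev embedding formula: 1/q = 1/p - k/n
1/q = 1/4 - 1/5 = 1/20
q = 1/(1/20) = 20

20.0000


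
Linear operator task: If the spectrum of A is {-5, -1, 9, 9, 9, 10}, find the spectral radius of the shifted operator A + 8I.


Spectrum of A + 8I = {3, 7, 17, 17, 17, 18}
Spectral radius = max |lambda| over the shifted spectrum
= max(3, 7, 17, 17, 17, 18) = 18

18


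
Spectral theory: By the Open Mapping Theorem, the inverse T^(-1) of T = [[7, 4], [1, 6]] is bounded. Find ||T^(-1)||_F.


det(T) = 7*6 - 4*1 = 38
T^(-1) = (1/38) * [[6, -4], [-1, 7]] = [[0.1579, -0.1053], [-0.0263, 0.1842]]
||T^(-1)||_F^2 = 0.1579^2 + (-0.1053)^2 + (-0.0263)^2 + 0.1842^2 = 0.0706
||T^(-1)||_F = sqrt(0.0706) = 0.2658

0.2658


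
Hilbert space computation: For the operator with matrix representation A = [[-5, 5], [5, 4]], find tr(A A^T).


trace(A * A^T) = sum of squares of all entries
= (-5)^2 + 5^2 + 5^2 + 4^2
= 25 + 25 + 25 + 16
= 91

91


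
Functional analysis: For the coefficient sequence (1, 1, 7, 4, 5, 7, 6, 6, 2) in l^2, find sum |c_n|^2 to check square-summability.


sum |c_n|^2 = 1^2 + 1^2 + 7^2 + 4^2 + 5^2 + 7^2 + 6^2 + 6^2 + 2^2
= 1 + 1 + 49 + 16 + 25 + 49 + 36 + 36 + 4
= 217

217


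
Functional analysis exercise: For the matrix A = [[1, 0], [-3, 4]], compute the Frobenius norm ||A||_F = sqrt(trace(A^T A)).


||A||_F^2 = sum a_ij^2
= 1^2 + 0^2 + (-3)^2 + 4^2
= 1 + 0 + 9 + 16 = 26
||A||_F = sqrt(26) = 5.0990

5.0990


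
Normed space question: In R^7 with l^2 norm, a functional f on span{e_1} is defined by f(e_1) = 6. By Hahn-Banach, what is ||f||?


The norm of f is given by ||f|| = sup_{||x||=1} |f(x)|.
On span{e_1}, ||e_1|| = 1, so ||f|| = |f(e_1)| / ||e_1||
= |6| / 1 = 6.0000

6.0000


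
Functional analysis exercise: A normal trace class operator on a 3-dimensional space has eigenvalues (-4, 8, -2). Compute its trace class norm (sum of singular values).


For a normal operator, singular values equal |eigenvalues|.
Trace norm = sum |lambda_i| = 4 + 8 + 2
= 14

14


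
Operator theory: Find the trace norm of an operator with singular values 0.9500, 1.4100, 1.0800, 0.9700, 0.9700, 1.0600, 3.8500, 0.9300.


The nuclear norm is the sum of all singular values.
||T||_1 = 0.9500 + 1.4100 + 1.0800 + 0.9700 + 0.9700 + 1.0600 + 3.8500 + 0.9300
= 11.2200

11.2200


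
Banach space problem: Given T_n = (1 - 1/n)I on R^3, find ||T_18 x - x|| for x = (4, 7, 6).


T_18 x - x = (1 - 1/18)x - x = -x/18
||x|| = sqrt(101) = 10.0499
||T_18 x - x|| = ||x||/18 = 10.0499/18 = 0.5583

0.5583


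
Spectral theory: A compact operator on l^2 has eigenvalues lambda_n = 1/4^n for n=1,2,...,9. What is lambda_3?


The eigenvalue formula gives lambda_3 = 1/4^3
= 1/64
= 0.0156

0.0156


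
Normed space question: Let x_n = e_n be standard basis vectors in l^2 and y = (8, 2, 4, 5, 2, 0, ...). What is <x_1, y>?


x_1 = e_1 is the standard basis vector with 1 in position 1.
<x_1, y> = y_1 = 8
As n -> infinity, <x_n, y> -> 0, confirming weak convergence of (x_n) to 0.

8


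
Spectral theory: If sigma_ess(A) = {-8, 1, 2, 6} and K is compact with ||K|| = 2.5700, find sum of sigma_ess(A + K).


By Weyl's theorem, the essential spectrum is invariant under compact perturbations.
sigma_ess(A + K) = sigma_ess(A) = {-8, 1, 2, 6}
Sum = -8 + 1 + 2 + 6 = 1

1


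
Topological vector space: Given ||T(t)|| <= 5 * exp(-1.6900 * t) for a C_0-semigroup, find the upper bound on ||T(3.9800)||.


||T(3.9800)|| <= 5 * exp(-1.6900 * 3.9800)
= 5 * exp(-6.7262)
= 5 * 0.0012
= 0.0060

0.0060


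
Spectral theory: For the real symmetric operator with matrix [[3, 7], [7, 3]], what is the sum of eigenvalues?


For a self-adjoint (symmetric) matrix, the eigenvalues are real.
The sum of eigenvalues equals the trace of the matrix.
trace = 3 + 3 = 6

6


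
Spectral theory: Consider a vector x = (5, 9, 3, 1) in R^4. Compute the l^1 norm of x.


The l^1 norm equals the sum of absolute values of all components.
||x||_1 = 5 + 9 + 3 + 1
= 18

18.0000


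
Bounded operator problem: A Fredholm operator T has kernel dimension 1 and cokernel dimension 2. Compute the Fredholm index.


The Fredholm index is defined as ind(T) = dim(ker T) - dim(coker T)
= 1 - 2
= -1

-1


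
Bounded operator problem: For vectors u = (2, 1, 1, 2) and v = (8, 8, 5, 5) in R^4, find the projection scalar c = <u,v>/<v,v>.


Computing <u,v> = 2*8 + 1*8 + 1*5 + 2*5 = 39
Computing <v,v> = 8^2 + 8^2 + 5^2 + 5^2 = 178
Projection coefficient = 39/178 = 0.2191

0.2191


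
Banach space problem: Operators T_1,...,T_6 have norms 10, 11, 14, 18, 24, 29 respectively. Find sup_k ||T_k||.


By the Uniform Boundedness Principle, the supremum of norms is finite.
sup_k ||T_k|| = max(10, 11, 14, 18, 24, 29) = 29

29


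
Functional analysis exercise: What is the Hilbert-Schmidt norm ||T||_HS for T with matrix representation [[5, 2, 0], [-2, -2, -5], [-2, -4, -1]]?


The Hilbert-Schmidt norm is sqrt(sum of squares of all entries).
Sum of squares = 5^2 + 2^2 + 0^2 + (-2)^2 + (-2)^2 + (-5)^2 + (-2)^2 + (-4)^2 + (-1)^2
= 25 + 4 + 0 + 4 + 4 + 25 + 4 + 16 + 1 = 83
||T||_HS = sqrt(83) = 9.1104

9.1104


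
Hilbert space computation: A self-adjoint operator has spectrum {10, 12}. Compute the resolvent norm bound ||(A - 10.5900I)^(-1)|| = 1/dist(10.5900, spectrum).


dist(10.5900, {10, 12}) = min(|10.5900 - 10|, |10.5900 - 12|)
= min(0.5900, 1.4100) = 0.5900
Resolvent bound = 1/0.5900 = 1.6949

1.6949


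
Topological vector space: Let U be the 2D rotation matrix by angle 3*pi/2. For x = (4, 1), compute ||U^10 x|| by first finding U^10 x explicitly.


U is a rotation by theta = 3*pi/2
U^10 = rotation by 10*theta = 30*pi/2 = 2*pi/2 (mod 2*pi)
cos(2*pi/2) = -1.0000, sin(2*pi/2) = 0.0000
U^10 x = (-1.0000 * 4 - 0.0000 * 1, 0.0000 * 4 + -1.0000 * 1)
= (-4.0000, -1.0000)
||U^10 x|| = sqrt((-4.0000)^2 + (-1.0000)^2) = sqrt(17.0000) = 4.1231

4.1231


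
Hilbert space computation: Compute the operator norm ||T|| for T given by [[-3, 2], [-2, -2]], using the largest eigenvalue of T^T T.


A^T A = [[13, -2], [-2, 8]]
trace(A^T A) = 21, det(A^T A) = 100
discriminant = 21^2 - 4*100 = 41
Largest eigenvalue of A^T A = (trace + sqrt(disc))/2 = 13.7016
||T|| = sqrt(13.7016) = 3.7016

3.7016


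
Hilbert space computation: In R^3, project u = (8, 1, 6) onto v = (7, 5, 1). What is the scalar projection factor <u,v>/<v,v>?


Computing <u,v> = 8*7 + 1*5 + 6*1 = 67
Computing <v,v> = 7^2 + 5^2 + 1^2 = 75
Projection coefficient = 67/75 = 0.8933

0.8933


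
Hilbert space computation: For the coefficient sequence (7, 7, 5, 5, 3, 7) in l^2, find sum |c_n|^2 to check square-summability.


sum |c_n|^2 = 7^2 + 7^2 + 5^2 + 5^2 + 3^2 + 7^2
= 49 + 49 + 25 + 25 + 9 + 49
= 206

206


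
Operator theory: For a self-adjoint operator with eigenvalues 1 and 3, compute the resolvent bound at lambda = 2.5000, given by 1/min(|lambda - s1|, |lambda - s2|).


dist(2.5000, {1, 3}) = min(|2.5000 - 1|, |2.5000 - 3|)
= min(1.5000, 0.5000) = 0.5000
Resolvent bound = 1/0.5000 = 2.0000

2.0000


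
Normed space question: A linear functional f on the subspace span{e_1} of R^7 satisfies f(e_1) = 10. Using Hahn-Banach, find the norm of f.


The norm of f is given by ||f|| = sup_{||x||=1} |f(x)|.
On span{e_1}, ||e_1|| = 1, so ||f|| = |f(e_1)| / ||e_1||
= |10| / 1 = 10.0000

10.0000


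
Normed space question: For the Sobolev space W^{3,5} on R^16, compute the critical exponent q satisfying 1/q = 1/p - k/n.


Using the Sobolev embedding formula: 1/q = 1/p - k/n
1/q = 1/5 - 3/16 = 1/80
q = 1/(1/80) = 80

80.0000


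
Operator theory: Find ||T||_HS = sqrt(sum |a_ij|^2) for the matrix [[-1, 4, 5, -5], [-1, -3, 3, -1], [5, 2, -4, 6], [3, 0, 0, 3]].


The Hilbert-Schmidt norm is sqrt(sum of squares of all entries).
Sum of squares = (-1)^2 + 4^2 + 5^2 + (-5)^2 + (-1)^2 + (-3)^2 + 3^2 + (-1)^2 + 5^2 + 2^2 + (-4)^2 + 6^2 + 3^2 + 0^2 + 0^2 + 3^2
= 1 + 16 + 25 + 25 + 1 + 9 + 9 + 1 + 25 + 4 + 16 + 36 + 9 + 0 + 0 + 9 = 186
||T||_HS = sqrt(186) = 13.6382

13.6382


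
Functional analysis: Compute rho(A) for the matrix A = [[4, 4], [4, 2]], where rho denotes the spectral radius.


For a 2x2 matrix, eigenvalues satisfy lambda^2 - (trace)*lambda + det = 0
trace = 4 + 2 = 6
det = 4*2 - 4*4 = -8
discriminant = 6^2 - 4*(-8) = 68
spectral radius = max |eigenvalue| = 7.1231

7.1231


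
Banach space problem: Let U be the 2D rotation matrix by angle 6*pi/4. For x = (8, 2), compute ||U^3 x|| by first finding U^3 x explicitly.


U is a rotation by theta = 6*pi/4
U^3 = rotation by 3*theta = 18*pi/4 = 2*pi/4 (mod 2*pi)
cos(2*pi/4) = 0.0000, sin(2*pi/4) = 1.0000
U^3 x = (0.0000 * 8 - 1.0000 * 2, 1.0000 * 8 + 0.0000 * 2)
= (-2.0000, 8.0000)
||U^3 x|| = sqrt((-2.0000)^2 + 8.0000^2) = sqrt(68.0000) = 8.2462

8.2462


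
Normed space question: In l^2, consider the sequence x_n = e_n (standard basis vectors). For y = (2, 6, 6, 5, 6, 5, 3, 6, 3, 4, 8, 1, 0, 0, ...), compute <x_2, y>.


x_2 = e_2 is the standard basis vector with 1 in position 2.
<x_2, y> = y_2 = 6
As n -> infinity, <x_n, y> -> 0, confirming weak convergence of (x_n) to 0.

6


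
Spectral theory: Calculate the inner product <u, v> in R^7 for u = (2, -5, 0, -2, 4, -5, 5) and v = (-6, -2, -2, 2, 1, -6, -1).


Computing the standard inner product <u, v> = sum u_i * v_i
= 2*-6 + -5*-2 + 0*-2 + -2*2 + 4*1 + -5*-6 + 5*-1
= -12 + 10 + 0 + -4 + 4 + 30 + -5
= 23

23


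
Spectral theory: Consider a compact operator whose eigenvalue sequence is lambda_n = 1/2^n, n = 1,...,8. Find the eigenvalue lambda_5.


The eigenvalue formula gives lambda_5 = 1/2^5
= 1/32
= 0.0312

0.0312


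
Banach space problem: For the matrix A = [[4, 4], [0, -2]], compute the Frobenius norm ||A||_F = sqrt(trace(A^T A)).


||A||_F^2 = sum a_ij^2
= 4^2 + 4^2 + 0^2 + (-2)^2
= 16 + 16 + 0 + 4 = 36
||A||_F = sqrt(36) = 6.0000

6.0000


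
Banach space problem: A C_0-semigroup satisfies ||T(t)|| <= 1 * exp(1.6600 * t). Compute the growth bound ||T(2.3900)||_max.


||T(2.3900)|| <= 1 * exp(1.6600 * 2.3900)
= 1 * exp(3.9674)
= 1 * 52.8469
= 52.8469

52.8469


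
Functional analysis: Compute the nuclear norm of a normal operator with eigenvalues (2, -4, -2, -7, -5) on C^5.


For a normal operator, singular values equal |eigenvalues|.
Trace norm = sum |lambda_i| = 2 + 4 + 2 + 7 + 5
= 20

20


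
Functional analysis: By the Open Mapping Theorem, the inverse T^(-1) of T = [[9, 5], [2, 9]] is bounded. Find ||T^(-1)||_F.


det(T) = 9*9 - 5*2 = 71
T^(-1) = (1/71) * [[9, -5], [-2, 9]] = [[0.1268, -0.0704], [-0.0282, 0.1268]]
||T^(-1)||_F^2 = 0.1268^2 + (-0.0704)^2 + (-0.0282)^2 + 0.1268^2 = 0.0379
||T^(-1)||_F = sqrt(0.0379) = 0.1947

0.1947


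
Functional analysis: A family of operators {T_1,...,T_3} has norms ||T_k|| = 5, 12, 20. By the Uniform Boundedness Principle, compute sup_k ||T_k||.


By the Uniform Boundedness Principle, the supremum of norms is finite.
sup_k ||T_k|| = max(5, 12, 20) = 20

20


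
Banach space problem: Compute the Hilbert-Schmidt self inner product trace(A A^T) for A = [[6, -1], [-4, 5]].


trace(A * A^T) = sum of squares of all entries
= 6^2 + (-1)^2 + (-4)^2 + 5^2
= 36 + 1 + 16 + 25
= 78

78


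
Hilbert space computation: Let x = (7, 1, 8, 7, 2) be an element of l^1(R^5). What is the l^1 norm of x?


The l^1 norm equals the sum of absolute values of all components.
||x||_1 = 7 + 1 + 8 + 7 + 2
= 25

25.0000


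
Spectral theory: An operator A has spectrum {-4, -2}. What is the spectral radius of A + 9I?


Spectrum of A + 9I = {5, 7}
Spectral radius = max |lambda| over the shifted spectrum
= max(5, 7) = 7

7


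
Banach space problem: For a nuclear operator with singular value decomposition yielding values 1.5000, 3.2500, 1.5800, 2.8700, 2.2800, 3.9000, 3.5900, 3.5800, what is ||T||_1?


The nuclear norm is the sum of all singular values.
||T||_1 = 1.5000 + 3.2500 + 1.5800 + 2.8700 + 2.2800 + 3.9000 + 3.5900 + 3.5800
= 22.5500

22.5500


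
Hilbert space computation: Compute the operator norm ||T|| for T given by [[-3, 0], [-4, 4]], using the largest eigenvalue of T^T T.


A^T A = [[25, -16], [-16, 16]]
trace(A^T A) = 41, det(A^T A) = 144
discriminant = 41^2 - 4*144 = 1105
Largest eigenvalue of A^T A = (trace + sqrt(disc))/2 = 37.1208
||T|| = sqrt(37.1208) = 6.0927

6.0927


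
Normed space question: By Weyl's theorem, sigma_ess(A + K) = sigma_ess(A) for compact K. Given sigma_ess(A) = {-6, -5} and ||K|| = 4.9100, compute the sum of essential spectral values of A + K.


By Weyl's theorem, the essential spectrum is invariant under compact perturbations.
sigma_ess(A + K) = sigma_ess(A) = {-6, -5}
Sum = -6 + -5 = -11

-11


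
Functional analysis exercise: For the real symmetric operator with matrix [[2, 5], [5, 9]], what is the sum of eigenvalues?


For a self-adjoint (symmetric) matrix, the eigenvalues are real.
The sum of eigenvalues equals the trace of the matrix.
trace = 2 + 9 = 11

11


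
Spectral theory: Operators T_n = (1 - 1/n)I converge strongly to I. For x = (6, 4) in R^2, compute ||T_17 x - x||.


T_17 x - x = (1 - 1/17)x - x = -x/17
||x|| = sqrt(52) = 7.2111
||T_17 x - x|| = ||x||/17 = 7.2111/17 = 0.4242

0.4242


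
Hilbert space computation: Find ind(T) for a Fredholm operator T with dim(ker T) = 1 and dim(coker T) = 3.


The Fredholm index is defined as ind(T) = dim(ker T) - dim(coker T)
= 1 - 3
= -2

-2


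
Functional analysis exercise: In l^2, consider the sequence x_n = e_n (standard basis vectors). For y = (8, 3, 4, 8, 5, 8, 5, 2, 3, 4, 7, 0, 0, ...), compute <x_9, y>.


x_9 = e_9 is the standard basis vector with 1 in position 9.
<x_9, y> = y_9 = 3
As n -> infinity, <x_n, y> -> 0, confirming weak convergence of (x_n) to 0.

3


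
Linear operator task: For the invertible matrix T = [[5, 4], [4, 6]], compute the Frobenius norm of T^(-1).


det(T) = 5*6 - 4*4 = 14
T^(-1) = (1/14) * [[6, -4], [-4, 5]] = [[0.4286, -0.2857], [-0.2857, 0.3571]]
||T^(-1)||_F^2 = 0.4286^2 + (-0.2857)^2 + (-0.2857)^2 + 0.3571^2 = 0.4745
||T^(-1)||_F = sqrt(0.4745) = 0.6888

0.6888


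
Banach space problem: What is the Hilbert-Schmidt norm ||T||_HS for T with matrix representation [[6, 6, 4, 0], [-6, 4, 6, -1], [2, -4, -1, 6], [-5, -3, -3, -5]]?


The Hilbert-Schmidt norm is sqrt(sum of squares of all entries).
Sum of squares = 6^2 + 6^2 + 4^2 + 0^2 + (-6)^2 + 4^2 + 6^2 + (-1)^2 + 2^2 + (-4)^2 + (-1)^2 + 6^2 + (-5)^2 + (-3)^2 + (-3)^2 + (-5)^2
= 36 + 36 + 16 + 0 + 36 + 16 + 36 + 1 + 4 + 16 + 1 + 36 + 25 + 9 + 9 + 25 = 302
||T||_HS = sqrt(302) = 17.3781

17.3781


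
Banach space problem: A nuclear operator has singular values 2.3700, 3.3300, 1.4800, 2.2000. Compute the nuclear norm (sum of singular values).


The nuclear norm is the sum of all singular values.
||T||_1 = 2.3700 + 3.3300 + 1.4800 + 2.2000
= 9.3800

9.3800


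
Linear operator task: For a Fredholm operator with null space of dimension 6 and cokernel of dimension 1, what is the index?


The Fredholm index is defined as ind(T) = dim(ker T) - dim(coker T)
= 6 - 1
= 5

5


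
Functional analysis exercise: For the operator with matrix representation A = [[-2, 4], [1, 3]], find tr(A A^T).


trace(A * A^T) = sum of squares of all entries
= (-2)^2 + 4^2 + 1^2 + 3^2
= 4 + 16 + 1 + 9
= 30

30


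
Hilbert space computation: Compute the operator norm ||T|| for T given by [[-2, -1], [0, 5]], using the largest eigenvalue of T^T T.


A^T A = [[4, 2], [2, 26]]
trace(A^T A) = 30, det(A^T A) = 100
discriminant = 30^2 - 4*100 = 500
Largest eigenvalue of A^T A = (trace + sqrt(disc))/2 = 26.1803
||T|| = sqrt(26.1803) = 5.1167

5.1167


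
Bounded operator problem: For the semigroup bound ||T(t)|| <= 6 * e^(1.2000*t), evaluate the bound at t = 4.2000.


||T(4.2000)|| <= 6 * exp(1.2000 * 4.2000)
= 6 * exp(5.0400)
= 6 * 154.4700
= 926.8201

926.8201


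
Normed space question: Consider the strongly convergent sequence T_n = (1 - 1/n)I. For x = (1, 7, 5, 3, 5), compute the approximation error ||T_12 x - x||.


T_12 x - x = (1 - 1/12)x - x = -x/12
||x|| = sqrt(109) = 10.4403
||T_12 x - x|| = ||x||/12 = 10.4403/12 = 0.8700

0.8700


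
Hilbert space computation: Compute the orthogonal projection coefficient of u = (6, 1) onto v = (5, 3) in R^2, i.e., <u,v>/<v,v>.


Computing <u,v> = 6*5 + 1*3 = 33
Computing <v,v> = 5^2 + 3^2 = 34
Projection coefficient = 33/34 = 0.9706

0.9706


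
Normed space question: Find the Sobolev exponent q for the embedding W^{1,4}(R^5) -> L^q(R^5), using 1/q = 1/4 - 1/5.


Using the Sobolev embedding formula: 1/q = 1/p - k/n
1/q = 1/4 - 1/5 = 1/20
q = 1/(1/20) = 20

20.0000


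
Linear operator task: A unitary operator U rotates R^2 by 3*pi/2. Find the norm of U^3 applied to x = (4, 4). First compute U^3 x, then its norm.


U is a rotation by theta = 3*pi/2
U^3 = rotation by 3*theta = 9*pi/2 = 1*pi/2 (mod 2*pi)
cos(1*pi/2) = 0.0000, sin(1*pi/2) = 1.0000
U^3 x = (0.0000 * 4 - 1.0000 * 4, 1.0000 * 4 + 0.0000 * 4)
= (-4.0000, 4.0000)
||U^3 x|| = sqrt((-4.0000)^2 + 4.0000^2) = sqrt(32.0000) = 5.6569

5.6569


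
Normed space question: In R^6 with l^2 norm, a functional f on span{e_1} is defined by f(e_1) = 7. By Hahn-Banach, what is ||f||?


The norm of f is given by ||f|| = sup_{||x||=1} |f(x)|.
On span{e_1}, ||e_1|| = 1, so ||f|| = |f(e_1)| / ||e_1||
= |7| / 1 = 7.0000

7.0000


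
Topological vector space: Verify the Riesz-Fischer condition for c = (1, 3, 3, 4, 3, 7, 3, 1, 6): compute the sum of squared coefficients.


sum |c_n|^2 = 1^2 + 3^2 + 3^2 + 4^2 + 3^2 + 7^2 + 3^2 + 1^2 + 6^2
= 1 + 9 + 9 + 16 + 9 + 49 + 9 + 1 + 36
= 139

139


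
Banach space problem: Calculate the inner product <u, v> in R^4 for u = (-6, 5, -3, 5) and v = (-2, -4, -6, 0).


Computing the standard inner product <u, v> = sum u_i * v_i
= -6*-2 + 5*-4 + -3*-6 + 5*0
= 12 + -20 + 18 + 0
= 10

10


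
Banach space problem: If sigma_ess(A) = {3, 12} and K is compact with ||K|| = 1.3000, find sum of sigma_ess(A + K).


By Weyl's theorem, the essential spectrum is invariant under compact perturbations.
sigma_ess(A + K) = sigma_ess(A) = {3, 12}
Sum = 3 + 12 = 15

15


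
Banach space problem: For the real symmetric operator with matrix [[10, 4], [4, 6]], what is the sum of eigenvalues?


For a self-adjoint (symmetric) matrix, the eigenvalues are real.
The sum of eigenvalues equals the trace of the matrix.
trace = 10 + 6 = 16

16


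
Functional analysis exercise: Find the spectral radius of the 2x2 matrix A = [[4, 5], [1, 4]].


For a 2x2 matrix, eigenvalues satisfy lambda^2 - (trace)*lambda + det = 0
trace = 4 + 4 = 8
det = 4*4 - 5*1 = 11
discriminant = 8^2 - 4*(11) = 20
spectral radius = max |eigenvalue| = 6.2361

6.2361


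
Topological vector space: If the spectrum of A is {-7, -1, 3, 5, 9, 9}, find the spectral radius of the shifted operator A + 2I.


Spectrum of A + 2I = {-5, 1, 5, 7, 11, 11}
Spectral radius = max |lambda| over the shifted spectrum
= max(5, 1, 5, 7, 11, 11) = 11

11


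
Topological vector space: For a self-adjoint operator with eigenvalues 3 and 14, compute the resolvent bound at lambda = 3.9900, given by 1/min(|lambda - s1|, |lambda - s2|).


dist(3.9900, {3, 14}) = min(|3.9900 - 3|, |3.9900 - 14|)
= min(0.9900, 10.0100) = 0.9900
Resolvent bound = 1/0.9900 = 1.0101

1.0101


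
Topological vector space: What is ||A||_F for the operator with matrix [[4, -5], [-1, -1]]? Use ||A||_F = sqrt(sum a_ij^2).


||A||_F^2 = sum a_ij^2
= 4^2 + (-5)^2 + (-1)^2 + (-1)^2
= 16 + 25 + 1 + 1 = 43
||A||_F = sqrt(43) = 6.5574

6.5574


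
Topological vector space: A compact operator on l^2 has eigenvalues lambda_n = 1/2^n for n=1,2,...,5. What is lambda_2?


The eigenvalue formula gives lambda_2 = 1/2^2
= 1/4
= 0.2500

0.2500


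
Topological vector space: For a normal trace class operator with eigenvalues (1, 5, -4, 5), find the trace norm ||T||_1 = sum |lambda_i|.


For a normal operator, singular values equal |eigenvalues|.
Trace norm = sum |lambda_i| = 1 + 5 + 4 + 5
= 15

15


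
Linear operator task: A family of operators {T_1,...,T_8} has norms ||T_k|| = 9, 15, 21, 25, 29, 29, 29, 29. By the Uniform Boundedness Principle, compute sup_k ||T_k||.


By the Uniform Boundedness Principle, the supremum of norms is finite.
sup_k ||T_k|| = max(9, 15, 21, 25, 29, 29, 29, 29) = 29

29


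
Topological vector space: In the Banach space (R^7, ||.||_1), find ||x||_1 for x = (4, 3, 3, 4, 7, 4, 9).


The l^1 norm equals the sum of absolute values of all components.
||x||_1 = 4 + 3 + 3 + 4 + 7 + 4 + 9
= 34

34.0000


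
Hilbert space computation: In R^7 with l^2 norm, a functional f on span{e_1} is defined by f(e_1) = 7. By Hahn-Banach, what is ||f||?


The norm of f is given by ||f|| = sup_{||x||=1} |f(x)|.
On span{e_1}, ||e_1|| = 1, so ||f|| = |f(e_1)| / ||e_1||
= |7| / 1 = 7.0000

7.0000


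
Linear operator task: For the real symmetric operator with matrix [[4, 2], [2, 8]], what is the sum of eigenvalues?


For a self-adjoint (symmetric) matrix, the eigenvalues are real.
The sum of eigenvalues equals the trace of the matrix.
trace = 4 + 8 = 12

12


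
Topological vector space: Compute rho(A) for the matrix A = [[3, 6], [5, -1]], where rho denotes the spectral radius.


For a 2x2 matrix, eigenvalues satisfy lambda^2 - (trace)*lambda + det = 0
trace = 3 + -1 = 2
det = 3*-1 - 6*5 = -33
discriminant = 2^2 - 4*(-33) = 136
spectral radius = max |eigenvalue| = 6.8310

6.8310


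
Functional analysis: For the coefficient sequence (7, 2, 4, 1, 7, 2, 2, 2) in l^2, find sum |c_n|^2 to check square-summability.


sum |c_n|^2 = 7^2 + 2^2 + 4^2 + 1^2 + 7^2 + 2^2 + 2^2 + 2^2
= 49 + 4 + 16 + 1 + 49 + 4 + 4 + 4
= 131

131


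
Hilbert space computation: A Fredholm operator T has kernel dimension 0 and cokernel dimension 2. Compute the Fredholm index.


The Fredholm index is defined as ind(T) = dim(ker T) - dim(coker T)
= 0 - 2
= -2

-2


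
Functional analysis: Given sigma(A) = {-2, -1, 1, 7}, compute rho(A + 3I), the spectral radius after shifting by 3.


Spectrum of A + 3I = {1, 2, 4, 10}
Spectral radius = max |lambda| over the shifted spectrum
= max(1, 2, 4, 10) = 10

10


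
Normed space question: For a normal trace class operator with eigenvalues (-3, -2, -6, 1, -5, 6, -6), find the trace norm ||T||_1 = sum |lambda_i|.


For a normal operator, singular values equal |eigenvalues|.
Trace norm = sum |lambda_i| = 3 + 2 + 6 + 1 + 5 + 6 + 6
= 29

29


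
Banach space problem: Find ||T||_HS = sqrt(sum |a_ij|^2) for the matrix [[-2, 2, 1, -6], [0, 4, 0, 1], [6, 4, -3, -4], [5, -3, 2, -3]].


The Hilbert-Schmidt norm is sqrt(sum of squares of all entries).
Sum of squares = (-2)^2 + 2^2 + 1^2 + (-6)^2 + 0^2 + 4^2 + 0^2 + 1^2 + 6^2 + 4^2 + (-3)^2 + (-4)^2 + 5^2 + (-3)^2 + 2^2 + (-3)^2
= 4 + 4 + 1 + 36 + 0 + 16 + 0 + 1 + 36 + 16 + 9 + 16 + 25 + 9 + 4 + 9 = 186
||T||_HS = sqrt(186) = 13.6382

13.6382


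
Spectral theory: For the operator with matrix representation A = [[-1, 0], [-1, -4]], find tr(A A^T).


trace(A * A^T) = sum of squares of all entries
= (-1)^2 + 0^2 + (-1)^2 + (-4)^2
= 1 + 0 + 1 + 16
= 18

18


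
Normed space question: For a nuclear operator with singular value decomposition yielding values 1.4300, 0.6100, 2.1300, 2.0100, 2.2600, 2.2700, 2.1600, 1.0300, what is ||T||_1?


The nuclear norm is the sum of all singular values.
||T||_1 = 1.4300 + 0.6100 + 2.1300 + 2.0100 + 2.2600 + 2.2700 + 2.1600 + 1.0300
= 13.9000

13.9000


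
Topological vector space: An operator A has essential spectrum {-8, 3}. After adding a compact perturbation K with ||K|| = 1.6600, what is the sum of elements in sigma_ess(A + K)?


By Weyl's theorem, the essential spectrum is invariant under compact perturbations.
sigma_ess(A + K) = sigma_ess(A) = {-8, 3}
Sum = -8 + 3 = -5

-5


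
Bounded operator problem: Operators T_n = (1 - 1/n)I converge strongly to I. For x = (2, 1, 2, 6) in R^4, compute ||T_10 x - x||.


T_10 x - x = (1 - 1/10)x - x = -x/10
||x|| = sqrt(45) = 6.7082
||T_10 x - x|| = ||x||/10 = 6.7082/10 = 0.6708

0.6708


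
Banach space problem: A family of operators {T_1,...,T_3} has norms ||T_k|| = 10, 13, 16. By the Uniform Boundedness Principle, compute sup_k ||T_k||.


By the Uniform Boundedness Principle, the supremum of norms is finite.
sup_k ||T_k|| = max(10, 13, 16) = 16

16


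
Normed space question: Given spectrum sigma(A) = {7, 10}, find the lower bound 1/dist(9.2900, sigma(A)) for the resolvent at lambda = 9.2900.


dist(9.2900, {7, 10}) = min(|9.2900 - 7|, |9.2900 - 10|)
= min(2.2900, 0.7100) = 0.7100
Resolvent bound = 1/0.7100 = 1.4085

1.4085


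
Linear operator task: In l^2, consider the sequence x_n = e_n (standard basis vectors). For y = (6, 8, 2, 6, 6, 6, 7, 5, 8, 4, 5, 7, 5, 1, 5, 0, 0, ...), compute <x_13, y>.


x_13 = e_13 is the standard basis vector with 1 in position 13.
<x_13, y> = y_13 = 5
As n -> infinity, <x_n, y> -> 0, confirming weak convergence of (x_n) to 0.

5


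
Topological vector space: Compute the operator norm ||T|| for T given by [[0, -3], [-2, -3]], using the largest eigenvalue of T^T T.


A^T A = [[4, 6], [6, 18]]
trace(A^T A) = 22, det(A^T A) = 36
discriminant = 22^2 - 4*36 = 340
Largest eigenvalue of A^T A = (trace + sqrt(disc))/2 = 20.2195
||T|| = sqrt(20.2195) = 4.4966

4.4966


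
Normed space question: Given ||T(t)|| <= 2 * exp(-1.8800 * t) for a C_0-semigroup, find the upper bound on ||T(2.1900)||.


||T(2.1900)|| <= 2 * exp(-1.8800 * 2.1900)
= 2 * exp(-4.1172)
= 2 * 0.0163
= 0.0326

0.0326


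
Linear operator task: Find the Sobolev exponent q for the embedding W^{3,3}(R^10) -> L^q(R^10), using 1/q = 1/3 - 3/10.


Using the Sobolev embedding formula: 1/q = 1/p - k/n
1/q = 1/3 - 3/10 = 1/30
q = 1/(1/30) = 30

30.0000


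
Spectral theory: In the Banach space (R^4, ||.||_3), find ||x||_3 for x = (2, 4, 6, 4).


The l^3 norm = (sum |x_i|^3)^(1/3)
Sum of 3th powers = 8 + 64 + 216 + 64 = 352
||x||_3 = (352)^(1/3) = 7.0607

7.0607


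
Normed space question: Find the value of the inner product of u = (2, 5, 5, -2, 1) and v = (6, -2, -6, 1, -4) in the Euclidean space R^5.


Computing the standard inner product <u, v> = sum u_i * v_i
= 2*6 + 5*-2 + 5*-6 + -2*1 + 1*-4
= 12 + -10 + -30 + -2 + -4
= -34

-34


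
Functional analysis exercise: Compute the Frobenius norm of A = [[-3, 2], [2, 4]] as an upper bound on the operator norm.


||A||_F^2 = sum a_ij^2
= (-3)^2 + 2^2 + 2^2 + 4^2
= 9 + 4 + 4 + 16 = 33
||A||_F = sqrt(33) = 5.7446

5.7446


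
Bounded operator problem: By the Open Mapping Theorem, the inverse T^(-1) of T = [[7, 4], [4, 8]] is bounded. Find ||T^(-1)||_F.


det(T) = 7*8 - 4*4 = 40
T^(-1) = (1/40) * [[8, -4], [-4, 7]] = [[0.2000, -0.1000], [-0.1000, 0.1750]]
||T^(-1)||_F^2 = 0.2000^2 + (-0.1000)^2 + (-0.1000)^2 + 0.1750^2 = 0.0906
||T^(-1)||_F = sqrt(0.0906) = 0.3010

0.3010


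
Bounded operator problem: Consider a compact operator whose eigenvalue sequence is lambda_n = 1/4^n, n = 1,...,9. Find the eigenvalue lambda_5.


The eigenvalue formula gives lambda_5 = 1/4^5
= 1/1024
= 9.7656e-04

9.7656e-04


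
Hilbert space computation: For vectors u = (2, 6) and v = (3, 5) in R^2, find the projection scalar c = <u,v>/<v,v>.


Computing <u,v> = 2*3 + 6*5 = 36
Computing <v,v> = 3^2 + 5^2 = 34
Projection coefficient = 36/34 = 1.0588

1.0588


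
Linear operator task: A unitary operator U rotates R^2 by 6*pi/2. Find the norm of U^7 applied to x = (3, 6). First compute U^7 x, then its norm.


U is a rotation by theta = 6*pi/2
U^7 = rotation by 7*theta = 42*pi/2 = 2*pi/2 (mod 2*pi)
cos(2*pi/2) = -1.0000, sin(2*pi/2) = 0.0000
U^7 x = (-1.0000 * 3 - 0.0000 * 6, 0.0000 * 3 + -1.0000 * 6)
= (-3.0000, -6.0000)
||U^7 x|| = sqrt((-3.0000)^2 + (-6.0000)^2) = sqrt(45.0000) = 6.7082

6.7082


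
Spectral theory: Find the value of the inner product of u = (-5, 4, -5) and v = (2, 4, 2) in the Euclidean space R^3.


Computing the standard inner product <u, v> = sum u_i * v_i
= -5*2 + 4*4 + -5*2
= -10 + 16 + -10
= -4

-4


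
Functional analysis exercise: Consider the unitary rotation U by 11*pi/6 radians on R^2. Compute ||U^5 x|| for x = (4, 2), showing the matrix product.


U is a rotation by theta = 11*pi/6
U^5 = rotation by 5*theta = 55*pi/6 = 7*pi/6 (mod 2*pi)
cos(7*pi/6) = -0.8660, sin(7*pi/6) = -0.5000
U^5 x = (-0.8660 * 4 - -0.5000 * 2, -0.5000 * 4 + -0.8660 * 2)
= (-2.4641, -3.7321)
||U^5 x|| = sqrt((-2.4641)^2 + (-3.7321)^2) = sqrt(20.0000) = 4.4721

4.4721


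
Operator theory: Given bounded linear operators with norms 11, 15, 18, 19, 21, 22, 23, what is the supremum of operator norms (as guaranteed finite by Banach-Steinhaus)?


By the Uniform Boundedness Principle, the supremum of norms is finite.
sup_k ||T_k|| = max(11, 15, 18, 19, 21, 22, 23) = 23

23


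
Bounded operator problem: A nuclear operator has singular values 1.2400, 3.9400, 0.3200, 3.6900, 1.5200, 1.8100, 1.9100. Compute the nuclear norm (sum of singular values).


The nuclear norm is the sum of all singular values.
||T||_1 = 1.2400 + 3.9400 + 0.3200 + 3.6900 + 1.5200 + 1.8100 + 1.9100
= 14.4300

14.4300


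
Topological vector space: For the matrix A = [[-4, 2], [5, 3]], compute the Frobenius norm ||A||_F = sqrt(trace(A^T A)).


||A||_F^2 = sum a_ij^2
= (-4)^2 + 2^2 + 5^2 + 3^2
= 16 + 4 + 25 + 9 = 54
||A||_F = sqrt(54) = 7.3485

7.3485


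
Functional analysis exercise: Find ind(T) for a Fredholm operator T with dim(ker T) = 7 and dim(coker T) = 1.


The Fredholm index is defined as ind(T) = dim(ker T) - dim(coker T)
= 7 - 1
= 6

6


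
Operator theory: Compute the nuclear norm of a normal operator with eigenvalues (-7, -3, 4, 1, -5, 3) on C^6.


For a normal operator, singular values equal |eigenvalues|.
Trace norm = sum |lambda_i| = 7 + 3 + 4 + 1 + 5 + 3
= 23

23


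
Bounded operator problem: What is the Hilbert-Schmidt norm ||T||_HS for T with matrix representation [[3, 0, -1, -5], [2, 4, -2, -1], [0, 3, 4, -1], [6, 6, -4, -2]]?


The Hilbert-Schmidt norm is sqrt(sum of squares of all entries).
Sum of squares = 3^2 + 0^2 + (-1)^2 + (-5)^2 + 2^2 + 4^2 + (-2)^2 + (-1)^2 + 0^2 + 3^2 + 4^2 + (-1)^2 + 6^2 + 6^2 + (-4)^2 + (-2)^2
= 9 + 0 + 1 + 25 + 4 + 16 + 4 + 1 + 0 + 9 + 16 + 1 + 36 + 36 + 16 + 4 = 178
||T||_HS = sqrt(178) = 13.3417

13.3417


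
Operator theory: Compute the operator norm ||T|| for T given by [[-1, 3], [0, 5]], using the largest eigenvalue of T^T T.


A^T A = [[1, -3], [-3, 34]]
trace(A^T A) = 35, det(A^T A) = 25
discriminant = 35^2 - 4*25 = 1125
Largest eigenvalue of A^T A = (trace + sqrt(disc))/2 = 34.2705
||T|| = sqrt(34.2705) = 5.8541

5.8541


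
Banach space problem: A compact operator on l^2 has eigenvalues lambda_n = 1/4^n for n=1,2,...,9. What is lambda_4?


The eigenvalue formula gives lambda_4 = 1/4^4
= 1/256
= 0.0039

0.0039


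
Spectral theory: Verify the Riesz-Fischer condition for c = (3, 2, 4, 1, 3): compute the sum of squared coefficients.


sum |c_n|^2 = 3^2 + 2^2 + 4^2 + 1^2 + 3^2
= 9 + 4 + 16 + 1 + 9
= 39

39


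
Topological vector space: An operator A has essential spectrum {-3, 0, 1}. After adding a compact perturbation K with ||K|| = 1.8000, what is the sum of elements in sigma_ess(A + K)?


By Weyl's theorem, the essential spectrum is invariant under compact perturbations.
sigma_ess(A + K) = sigma_ess(A) = {-3, 0, 1}
Sum = -3 + 0 + 1 = -2

-2


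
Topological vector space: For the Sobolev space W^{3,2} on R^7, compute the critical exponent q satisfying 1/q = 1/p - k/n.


Using the Sobolev embedding formula: 1/q = 1/p - k/n
1/q = 1/2 - 3/7 = 1/14
q = 1/(1/14) = 14

14.0000


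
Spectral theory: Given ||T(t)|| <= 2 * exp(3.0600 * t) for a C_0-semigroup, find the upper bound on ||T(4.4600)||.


||T(4.4600)|| <= 2 * exp(3.0600 * 4.4600)
= 2 * exp(13.6476)
= 2 * 845429.4482
= 1.6909e+06

1.6909e+06


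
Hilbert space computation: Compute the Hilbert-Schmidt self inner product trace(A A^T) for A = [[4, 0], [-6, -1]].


trace(A * A^T) = sum of squares of all entries
= 4^2 + 0^2 + (-6)^2 + (-1)^2
= 16 + 0 + 36 + 1
= 53

53


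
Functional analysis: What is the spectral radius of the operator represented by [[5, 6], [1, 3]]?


For a 2x2 matrix, eigenvalues satisfy lambda^2 - (trace)*lambda + det = 0
trace = 5 + 3 = 8
det = 5*3 - 6*1 = 9
discriminant = 8^2 - 4*(9) = 28
spectral radius = max |eigenvalue| = 6.6458

6.6458


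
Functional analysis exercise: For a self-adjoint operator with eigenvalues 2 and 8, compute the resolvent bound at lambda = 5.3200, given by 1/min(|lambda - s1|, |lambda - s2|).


dist(5.3200, {2, 8}) = min(|5.3200 - 2|, |5.3200 - 8|)
= min(3.3200, 2.6800) = 2.6800
Resolvent bound = 1/2.6800 = 0.3731

0.3731


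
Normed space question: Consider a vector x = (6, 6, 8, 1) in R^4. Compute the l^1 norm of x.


The l^1 norm equals the sum of absolute values of all components.
||x||_1 = 6 + 6 + 8 + 1
= 21

21.0000


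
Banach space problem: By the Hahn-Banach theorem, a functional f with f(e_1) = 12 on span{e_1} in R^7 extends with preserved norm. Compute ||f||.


The norm of f is given by ||f|| = sup_{||x||=1} |f(x)|.
On span{e_1}, ||e_1|| = 1, so ||f|| = |f(e_1)| / ||e_1||
= |12| / 1 = 12.0000

12.0000


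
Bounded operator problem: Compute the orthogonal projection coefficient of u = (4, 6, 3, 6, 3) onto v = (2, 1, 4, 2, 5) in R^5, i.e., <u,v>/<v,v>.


Computing <u,v> = 4*2 + 6*1 + 3*4 + 6*2 + 3*5 = 53
Computing <v,v> = 2^2 + 1^2 + 4^2 + 2^2 + 5^2 = 50
Projection coefficient = 53/50 = 1.0600

1.0600


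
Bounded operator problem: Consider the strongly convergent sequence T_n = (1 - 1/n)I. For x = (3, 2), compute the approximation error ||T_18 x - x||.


T_18 x - x = (1 - 1/18)x - x = -x/18
||x|| = sqrt(13) = 3.6056
||T_18 x - x|| = ||x||/18 = 3.6056/18 = 0.2003

0.2003


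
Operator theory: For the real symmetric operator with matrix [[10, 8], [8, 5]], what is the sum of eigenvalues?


For a self-adjoint (symmetric) matrix, the eigenvalues are real.
The sum of eigenvalues equals the trace of the matrix.
trace = 10 + 5 = 15

15
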